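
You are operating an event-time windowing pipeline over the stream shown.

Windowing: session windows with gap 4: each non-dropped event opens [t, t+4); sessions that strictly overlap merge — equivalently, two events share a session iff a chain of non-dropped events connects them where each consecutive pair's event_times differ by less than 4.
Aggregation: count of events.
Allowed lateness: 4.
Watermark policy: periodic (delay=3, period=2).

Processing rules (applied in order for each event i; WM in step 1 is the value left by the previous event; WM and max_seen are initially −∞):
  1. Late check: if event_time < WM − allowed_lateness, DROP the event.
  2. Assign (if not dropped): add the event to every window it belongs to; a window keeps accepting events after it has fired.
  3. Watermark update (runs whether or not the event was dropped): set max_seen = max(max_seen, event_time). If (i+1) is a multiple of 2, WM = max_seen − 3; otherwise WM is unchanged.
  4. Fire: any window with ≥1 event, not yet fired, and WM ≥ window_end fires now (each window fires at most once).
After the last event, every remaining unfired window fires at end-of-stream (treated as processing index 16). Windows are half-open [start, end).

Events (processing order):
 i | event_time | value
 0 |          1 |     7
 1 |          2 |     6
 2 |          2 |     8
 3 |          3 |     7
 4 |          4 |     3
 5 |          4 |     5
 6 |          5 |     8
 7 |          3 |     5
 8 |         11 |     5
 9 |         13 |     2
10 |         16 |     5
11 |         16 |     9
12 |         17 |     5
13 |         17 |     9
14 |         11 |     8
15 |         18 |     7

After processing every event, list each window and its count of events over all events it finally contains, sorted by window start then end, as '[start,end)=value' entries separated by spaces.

[1,9)=8 [11,22)=8

i=0 t=1 v=7: → [1,5); WM=−∞
i=1 t=2 v=6: → [1,6); WM=-1
i=2 t=2 v=8: → [1,6); WM=-1
i=3 t=3 v=7: → [1,7); WM=0
i=4 t=4 v=3: → [1,8); WM=0
i=5 t=4 v=5: → [1,8); WM=1
i=6 t=5 v=8: → [1,9); WM=1
i=7 t=3 v=5: → [1,9); WM=2
i=8 t=11 v=5: → [11,15); WM=2
i=9 t=13 v=2: → [11,17); WM=10
i=10 t=16 v=5: → [11,20); WM=10
i=11 t=16 v=9: → [11,20); WM=13
i=12 t=17 v=5: → [11,21); WM=13
i=13 t=17 v=9: → [11,21); WM=14
i=14 t=11 v=8: → [11,21); WM=14
i=15 t=18 v=7: → [11,22); WM=15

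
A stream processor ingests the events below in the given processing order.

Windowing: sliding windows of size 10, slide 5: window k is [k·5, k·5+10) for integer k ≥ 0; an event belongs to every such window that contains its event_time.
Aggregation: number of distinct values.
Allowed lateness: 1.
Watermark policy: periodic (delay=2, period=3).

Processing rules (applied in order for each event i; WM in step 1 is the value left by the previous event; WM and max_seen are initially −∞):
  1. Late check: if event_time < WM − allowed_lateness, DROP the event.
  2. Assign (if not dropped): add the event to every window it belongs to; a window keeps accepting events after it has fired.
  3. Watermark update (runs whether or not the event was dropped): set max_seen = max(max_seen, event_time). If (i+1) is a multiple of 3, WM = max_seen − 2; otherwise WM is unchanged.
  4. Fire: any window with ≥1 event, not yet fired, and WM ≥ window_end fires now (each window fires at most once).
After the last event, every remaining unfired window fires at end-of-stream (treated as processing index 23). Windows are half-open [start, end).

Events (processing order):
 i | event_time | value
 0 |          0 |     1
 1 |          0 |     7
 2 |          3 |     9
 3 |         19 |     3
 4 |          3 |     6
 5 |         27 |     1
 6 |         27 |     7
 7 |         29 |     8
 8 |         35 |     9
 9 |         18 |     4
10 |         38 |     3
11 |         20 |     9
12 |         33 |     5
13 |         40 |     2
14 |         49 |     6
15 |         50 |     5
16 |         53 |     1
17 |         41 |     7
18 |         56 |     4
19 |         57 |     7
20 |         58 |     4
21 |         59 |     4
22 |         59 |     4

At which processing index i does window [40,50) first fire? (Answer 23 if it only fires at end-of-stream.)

17

i=0 t=0 v=1: → [0,10); WM=−∞
i=1 t=0 v=7: → [0,10); WM=−∞
i=2 t=3 v=9: → [0,10); WM=1
i=3 t=19 v=3: → [15,25),[10,20); WM=1
i=4 t=3 v=6: → [0,10); WM=1
i=5 t=27 v=1: → [25,35),[20,30); WM=25; [0,10) fires=4 [10,20) fires=1 [15,25) fires=1
i=6 t=27 v=7: → [25,35),[20,30); WM=25
i=7 t=29 v=8: → [25,35),[20,30); WM=25
i=8 t=35 v=9: → [35,45),[30,40); WM=33; [20,30) fires=3
i=9 t=18 v=4: DROP (t<33-1); WM=33
i=10 t=38 v=3: → [35,45),[30,40); WM=33
i=11 t=20 v=9: DROP (t<33-1); WM=36; [25,35) fires=3
i=12 t=33 v=5: DROP (t<36-1); WM=36
i=13 t=40 v=2: → [40,50),[35,45); WM=36
i=14 t=49 v=6: → [45,55),[40,50); WM=47; [30,40) fires=2 [35,45) fires=3
i=15 t=50 v=5: → [50,60),[45,55); WM=47
i=16 t=53 v=1: → [50,60),[45,55); WM=47
i=17 t=41 v=7: DROP (t<47-1); WM=51; [40,50) fires=2
i=18 t=56 v=4: → [55,65),[50,60); WM=51
i=19 t=57 v=7: → [55,65),[50,60); WM=51
i=20 t=58 v=4: → [55,65),[50,60); WM=56; [45,55) fires=3
i=21 t=59 v=4: → [55,65),[50,60); WM=56
i=22 t=59 v=4: → [55,65),[50,60); WM=56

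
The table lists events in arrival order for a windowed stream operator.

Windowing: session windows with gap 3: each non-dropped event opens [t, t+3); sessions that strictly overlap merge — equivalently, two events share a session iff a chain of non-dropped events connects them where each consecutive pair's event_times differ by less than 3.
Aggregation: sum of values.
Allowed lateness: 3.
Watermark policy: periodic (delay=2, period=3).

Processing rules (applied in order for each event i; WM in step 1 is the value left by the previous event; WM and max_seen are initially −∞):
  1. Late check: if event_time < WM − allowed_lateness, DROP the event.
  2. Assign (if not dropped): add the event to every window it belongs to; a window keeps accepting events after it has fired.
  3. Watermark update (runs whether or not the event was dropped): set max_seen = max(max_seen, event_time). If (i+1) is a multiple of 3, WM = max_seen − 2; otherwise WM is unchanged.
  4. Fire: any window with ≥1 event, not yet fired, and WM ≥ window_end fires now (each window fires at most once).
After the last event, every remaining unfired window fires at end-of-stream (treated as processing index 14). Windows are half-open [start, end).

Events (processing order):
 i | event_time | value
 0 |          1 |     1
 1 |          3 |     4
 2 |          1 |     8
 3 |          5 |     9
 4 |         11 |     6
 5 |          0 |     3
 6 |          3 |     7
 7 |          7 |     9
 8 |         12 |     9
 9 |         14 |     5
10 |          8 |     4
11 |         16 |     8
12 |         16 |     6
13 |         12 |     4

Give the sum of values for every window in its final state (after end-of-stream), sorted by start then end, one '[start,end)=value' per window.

[0,11)=38 [11,19)=38

i=0 t=1 v=1: → [1,4); WM=−∞
i=1 t=3 v=4: → [1,6); WM=−∞
i=2 t=1 v=8: → [1,6); WM=1
i=3 t=5 v=9: → [1,8); WM=1
i=4 t=11 v=6: → [11,14); WM=1
i=5 t=0 v=3: → [0,8); WM=9
i=6 t=3 v=7: DROP (t<9-3); WM=9
i=7 t=7 v=9: → [0,10); WM=9
i=8 t=12 v=9: → [11,15); WM=10
i=9 t=14 v=5: → [11,17); WM=10
i=10 t=8 v=4: → [0,11); WM=10
i=11 t=16 v=8: → [11,19); WM=14
i=12 t=16 v=6: → [11,19); WM=14
i=13 t=12 v=4: → [11,19); WM=14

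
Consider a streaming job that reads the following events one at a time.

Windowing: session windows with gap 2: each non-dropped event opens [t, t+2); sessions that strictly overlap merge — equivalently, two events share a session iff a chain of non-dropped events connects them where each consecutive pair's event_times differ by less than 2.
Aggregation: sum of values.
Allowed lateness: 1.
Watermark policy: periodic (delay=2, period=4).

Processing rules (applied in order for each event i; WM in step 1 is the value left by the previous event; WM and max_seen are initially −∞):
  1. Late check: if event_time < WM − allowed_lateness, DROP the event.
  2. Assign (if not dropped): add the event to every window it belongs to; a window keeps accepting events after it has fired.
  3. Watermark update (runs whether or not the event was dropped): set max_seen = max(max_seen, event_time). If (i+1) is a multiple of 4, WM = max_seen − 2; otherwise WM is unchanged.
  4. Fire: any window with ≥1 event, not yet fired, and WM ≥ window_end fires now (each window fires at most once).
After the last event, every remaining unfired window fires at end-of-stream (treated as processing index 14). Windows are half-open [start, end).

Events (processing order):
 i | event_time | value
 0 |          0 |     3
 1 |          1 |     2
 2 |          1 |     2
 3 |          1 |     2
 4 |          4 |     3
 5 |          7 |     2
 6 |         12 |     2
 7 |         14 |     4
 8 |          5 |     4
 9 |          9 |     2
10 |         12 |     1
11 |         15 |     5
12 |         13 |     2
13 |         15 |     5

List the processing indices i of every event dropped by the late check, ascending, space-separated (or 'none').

8 9

i=0 t=0 v=3: → [0,2); WM=−∞
i=1 t=1 v=2: → [0,3); WM=−∞
i=2 t=1 v=2: → [0,3); WM=−∞
i=3 t=1 v=2: → [0,3); WM=-1
i=4 t=4 v=3: → [4,6); WM=-1
i=5 t=7 v=2: → [7,9); WM=-1
i=6 t=12 v=2: → [12,14); WM=-1
i=7 t=14 v=4: → [14,16); WM=12
i=8 t=5 v=4: DROP (t<12-1); WM=12
i=9 t=9 v=2: DROP (t<12-1); WM=12
i=10 t=12 v=1: → [12,14); WM=12
i=11 t=15 v=5: → [14,17); WM=13
i=12 t=13 v=2: → [12,17); WM=13
i=13 t=15 v=5: → [12,17); WM=13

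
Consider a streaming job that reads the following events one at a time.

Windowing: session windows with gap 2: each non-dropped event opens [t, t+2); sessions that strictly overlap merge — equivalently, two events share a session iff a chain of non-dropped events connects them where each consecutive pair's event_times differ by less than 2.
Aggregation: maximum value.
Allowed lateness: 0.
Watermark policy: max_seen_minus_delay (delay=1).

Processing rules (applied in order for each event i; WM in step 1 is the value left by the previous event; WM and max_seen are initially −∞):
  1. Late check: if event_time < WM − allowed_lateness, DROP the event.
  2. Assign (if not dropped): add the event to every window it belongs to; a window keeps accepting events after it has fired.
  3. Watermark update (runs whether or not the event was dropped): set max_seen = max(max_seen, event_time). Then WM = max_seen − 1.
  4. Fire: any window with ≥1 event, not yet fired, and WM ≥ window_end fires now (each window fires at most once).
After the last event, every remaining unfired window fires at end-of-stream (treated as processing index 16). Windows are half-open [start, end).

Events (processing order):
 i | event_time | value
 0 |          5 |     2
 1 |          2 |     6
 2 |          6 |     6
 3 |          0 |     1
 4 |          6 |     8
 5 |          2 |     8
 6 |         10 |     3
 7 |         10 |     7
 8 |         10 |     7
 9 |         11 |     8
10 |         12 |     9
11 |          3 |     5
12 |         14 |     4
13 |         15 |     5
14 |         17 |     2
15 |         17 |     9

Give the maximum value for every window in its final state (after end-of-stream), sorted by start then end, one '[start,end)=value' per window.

i=0 t=5 v=2: → [5,7); WM=4
i=1 t=2 v=6: DROP (t<4-0); WM=4
i=2 t=6 v=6: → [5,8); WM=5
i=3 t=0 v=1: DROP (t<5-0); WM=5
i=4 t=6 v=8: → [5,8); WM=5
i=5 t=2 v=8: DROP (t<5-0); WM=5
i=6 t=10 v=3: → [10,12); WM=9
i=7 t=10 v=7: → [10,12); WM=9
i=8 t=10 v=7: → [10,12); WM=9
i=9 t=11 v=8: → [10,13); WM=10
i=10 t=12 v=9: → [10,14); WM=11
i=11 t=3 v=5: DROP (t<11-0); WM=11
i=12 t=14 v=4: → [14,16); WM=13
i=13 t=15 v=5: → [14,17); WM=14
i=14 t=17 v=2: → [17,19); WM=16
i=15 t=17 v=9: → [17,19); WM=16

[5,8)=8 [10,14)=9 [14,17)=5 [17,19)=9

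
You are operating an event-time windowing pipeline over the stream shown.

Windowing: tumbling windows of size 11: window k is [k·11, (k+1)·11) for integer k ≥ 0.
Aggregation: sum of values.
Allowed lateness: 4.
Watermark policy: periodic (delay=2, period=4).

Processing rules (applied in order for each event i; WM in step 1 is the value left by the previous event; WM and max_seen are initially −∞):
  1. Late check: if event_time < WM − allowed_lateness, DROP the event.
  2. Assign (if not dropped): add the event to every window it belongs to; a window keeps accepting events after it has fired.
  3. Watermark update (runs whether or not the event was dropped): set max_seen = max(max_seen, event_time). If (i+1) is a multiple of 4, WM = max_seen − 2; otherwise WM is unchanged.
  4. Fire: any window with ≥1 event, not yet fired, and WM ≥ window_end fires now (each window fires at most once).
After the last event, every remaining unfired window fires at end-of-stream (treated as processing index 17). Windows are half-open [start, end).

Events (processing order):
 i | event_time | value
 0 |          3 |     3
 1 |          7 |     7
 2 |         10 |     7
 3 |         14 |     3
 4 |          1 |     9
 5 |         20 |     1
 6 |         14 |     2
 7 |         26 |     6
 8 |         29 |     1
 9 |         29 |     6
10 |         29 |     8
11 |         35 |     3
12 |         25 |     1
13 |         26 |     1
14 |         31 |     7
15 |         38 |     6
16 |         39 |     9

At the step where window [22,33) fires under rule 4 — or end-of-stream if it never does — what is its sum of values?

21

i=0 t=3 v=3: → [0,11); WM=−∞
i=1 t=7 v=7: → [0,11); WM=−∞
i=2 t=10 v=7: → [0,11); WM=−∞
i=3 t=14 v=3: → [11,22); WM=12; [0,11) fires=17
i=4 t=1 v=9: DROP (t<12-4); WM=12
i=5 t=20 v=1: → [11,22); WM=12
i=6 t=14 v=2: → [11,22); WM=12
i=7 t=26 v=6: → [22,33); WM=24; [11,22) fires=6
i=8 t=29 v=1: → [22,33); WM=24
i=9 t=29 v=6: → [22,33); WM=24
i=10 t=29 v=8: → [22,33); WM=24
i=11 t=35 v=3: → [33,44); WM=33; [22,33) fires=21
i=12 t=25 v=1: DROP (t<33-4); WM=33
i=13 t=26 v=1: DROP (t<33-4); WM=33
i=14 t=31 v=7: → [22,33); WM=33
i=15 t=38 v=6: → [33,44); WM=36
i=16 t=39 v=9: → [33,44); WM=36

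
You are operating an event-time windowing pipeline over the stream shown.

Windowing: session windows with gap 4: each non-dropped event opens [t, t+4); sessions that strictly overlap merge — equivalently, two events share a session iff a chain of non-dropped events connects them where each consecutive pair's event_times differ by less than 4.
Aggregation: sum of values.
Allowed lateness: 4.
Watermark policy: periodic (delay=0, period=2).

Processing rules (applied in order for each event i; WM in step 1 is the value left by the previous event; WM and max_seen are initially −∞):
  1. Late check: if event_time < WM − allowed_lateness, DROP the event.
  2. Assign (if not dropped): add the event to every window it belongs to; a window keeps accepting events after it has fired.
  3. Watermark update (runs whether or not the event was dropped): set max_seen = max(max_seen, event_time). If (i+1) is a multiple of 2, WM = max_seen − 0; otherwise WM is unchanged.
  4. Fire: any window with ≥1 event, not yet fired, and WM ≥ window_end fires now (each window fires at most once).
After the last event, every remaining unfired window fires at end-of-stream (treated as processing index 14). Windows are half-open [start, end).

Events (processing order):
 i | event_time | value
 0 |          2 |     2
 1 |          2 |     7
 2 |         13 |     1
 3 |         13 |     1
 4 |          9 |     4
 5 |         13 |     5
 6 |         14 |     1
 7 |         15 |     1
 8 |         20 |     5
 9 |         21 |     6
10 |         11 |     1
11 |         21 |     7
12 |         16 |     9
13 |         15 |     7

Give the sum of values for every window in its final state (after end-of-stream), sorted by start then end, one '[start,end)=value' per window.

[2,6)=9 [9,13)=4 [13,19)=9 [20,25)=18

i=0 t=2 v=2: → [2,6); WM=−∞
i=1 t=2 v=7: → [2,6); WM=2
i=2 t=13 v=1: → [13,17); WM=2
i=3 t=13 v=1: → [13,17); WM=13
i=4 t=9 v=4: → [9,13); WM=13
i=5 t=13 v=5: → [13,17); WM=13
i=6 t=14 v=1: → [13,18); WM=13
i=7 t=15 v=1: → [13,19); WM=15
i=8 t=20 v=5: → [20,24); WM=15
i=9 t=21 v=6: → [20,25); WM=21
i=10 t=11 v=1: DROP (t<21-4); WM=21
i=11 t=21 v=7: → [20,25); WM=21
i=12 t=16 v=9: DROP (t<21-4); WM=21
i=13 t=15 v=7: DROP (t<21-4); WM=21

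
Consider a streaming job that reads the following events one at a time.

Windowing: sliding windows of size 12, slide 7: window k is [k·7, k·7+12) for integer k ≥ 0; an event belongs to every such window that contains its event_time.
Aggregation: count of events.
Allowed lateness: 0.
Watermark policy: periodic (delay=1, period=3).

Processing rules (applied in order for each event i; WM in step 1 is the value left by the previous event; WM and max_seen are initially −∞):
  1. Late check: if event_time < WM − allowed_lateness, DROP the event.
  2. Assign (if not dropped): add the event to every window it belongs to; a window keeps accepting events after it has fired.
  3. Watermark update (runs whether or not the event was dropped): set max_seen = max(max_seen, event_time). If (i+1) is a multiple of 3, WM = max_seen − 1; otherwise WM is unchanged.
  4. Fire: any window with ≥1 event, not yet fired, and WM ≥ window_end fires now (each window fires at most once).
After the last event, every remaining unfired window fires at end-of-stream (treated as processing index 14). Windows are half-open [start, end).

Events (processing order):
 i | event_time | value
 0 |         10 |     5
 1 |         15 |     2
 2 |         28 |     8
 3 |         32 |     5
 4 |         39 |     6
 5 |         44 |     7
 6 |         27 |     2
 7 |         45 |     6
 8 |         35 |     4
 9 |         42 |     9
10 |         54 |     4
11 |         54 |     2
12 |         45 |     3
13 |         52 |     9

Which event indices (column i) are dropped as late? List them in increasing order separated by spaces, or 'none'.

i=0 t=10 v=5: → [7,19),[0,12); WM=−∞
i=1 t=15 v=2: → [14,26),[7,19); WM=−∞
i=2 t=28 v=8: → [28,40),[21,33); WM=27; [0,12) fires=1 [7,19) fires=2 [14,26) fires=1
i=3 t=32 v=5: → [28,40),[21,33); WM=27
i=4 t=39 v=6: → [35,47),[28,40); WM=27
i=5 t=44 v=7: → [42,54),[35,47); WM=43; [21,33) fires=2 [28,40) fires=3
i=6 t=27 v=2: DROP (t<43-0); WM=43
i=7 t=45 v=6: → [42,54),[35,47); WM=43
i=8 t=35 v=4: DROP (t<43-0); WM=44
i=9 t=42 v=9: DROP (t<44-0); WM=44
i=10 t=54 v=4: → [49,61); WM=44
i=11 t=54 v=2: → [49,61); WM=53; [35,47) fires=3
i=12 t=45 v=3: DROP (t<53-0); WM=53
i=13 t=52 v=9: DROP (t<53-0); WM=53

6 8 9 12 13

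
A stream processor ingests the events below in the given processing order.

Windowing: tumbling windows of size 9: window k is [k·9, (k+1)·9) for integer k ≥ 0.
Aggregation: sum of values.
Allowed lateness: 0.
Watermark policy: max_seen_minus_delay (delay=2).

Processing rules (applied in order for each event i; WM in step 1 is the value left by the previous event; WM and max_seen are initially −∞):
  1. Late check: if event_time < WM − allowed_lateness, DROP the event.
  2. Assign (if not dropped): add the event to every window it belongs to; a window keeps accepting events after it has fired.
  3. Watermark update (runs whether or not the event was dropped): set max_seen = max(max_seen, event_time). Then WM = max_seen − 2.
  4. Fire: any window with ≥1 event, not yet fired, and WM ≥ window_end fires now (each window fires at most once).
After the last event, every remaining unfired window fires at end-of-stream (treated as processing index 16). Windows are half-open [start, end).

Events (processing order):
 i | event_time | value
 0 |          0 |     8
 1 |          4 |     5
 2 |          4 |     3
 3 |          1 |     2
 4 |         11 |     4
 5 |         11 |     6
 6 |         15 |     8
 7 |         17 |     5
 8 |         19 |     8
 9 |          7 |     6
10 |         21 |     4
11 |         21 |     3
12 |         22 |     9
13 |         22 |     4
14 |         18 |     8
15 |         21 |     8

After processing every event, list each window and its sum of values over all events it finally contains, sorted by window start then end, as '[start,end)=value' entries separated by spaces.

[0,9)=16 [9,18)=23 [18,27)=36

i=0 t=0 v=8: → [0,9); WM=-2
i=1 t=4 v=5: → [0,9); WM=2
i=2 t=4 v=3: → [0,9); WM=2
i=3 t=1 v=2: DROP (t<2-0); WM=2
i=4 t=11 v=4: → [9,18); WM=9; [0,9) fires=16
i=5 t=11 v=6: → [9,18); WM=9
i=6 t=15 v=8: → [9,18); WM=13
i=7 t=17 v=5: → [9,18); WM=15
i=8 t=19 v=8: → [18,27); WM=17
i=9 t=7 v=6: DROP (t<17-0); WM=17
i=10 t=21 v=4: → [18,27); WM=19; [9,18) fires=23
i=11 t=21 v=3: → [18,27); WM=19
i=12 t=22 v=9: → [18,27); WM=20
i=13 t=22 v=4: → [18,27); WM=20
i=14 t=18 v=8: DROP (t<20-0); WM=20
i=15 t=21 v=8: → [18,27); WM=20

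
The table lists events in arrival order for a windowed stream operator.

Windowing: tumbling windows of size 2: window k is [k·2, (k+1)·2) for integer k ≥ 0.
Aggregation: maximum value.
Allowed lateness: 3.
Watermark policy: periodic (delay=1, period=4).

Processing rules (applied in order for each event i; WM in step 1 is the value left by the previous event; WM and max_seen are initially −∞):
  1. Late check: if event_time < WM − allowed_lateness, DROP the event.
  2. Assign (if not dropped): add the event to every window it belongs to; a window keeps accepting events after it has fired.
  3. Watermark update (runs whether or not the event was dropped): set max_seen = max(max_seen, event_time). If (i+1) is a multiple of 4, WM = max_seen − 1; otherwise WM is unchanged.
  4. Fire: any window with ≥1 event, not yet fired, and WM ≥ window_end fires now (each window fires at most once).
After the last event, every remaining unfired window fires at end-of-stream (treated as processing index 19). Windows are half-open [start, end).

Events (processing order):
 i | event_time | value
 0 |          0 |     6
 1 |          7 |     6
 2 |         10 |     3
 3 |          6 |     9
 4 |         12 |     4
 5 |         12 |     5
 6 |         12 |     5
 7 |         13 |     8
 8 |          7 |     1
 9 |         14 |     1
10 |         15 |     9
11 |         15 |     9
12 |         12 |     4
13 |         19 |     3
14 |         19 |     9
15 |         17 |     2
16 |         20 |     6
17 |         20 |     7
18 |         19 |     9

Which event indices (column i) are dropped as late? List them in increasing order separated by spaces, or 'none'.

8

i=0 t=0 v=6: → [0,2); WM=−∞
i=1 t=7 v=6: → [6,8); WM=−∞
i=2 t=10 v=3: → [10,12); WM=−∞
i=3 t=6 v=9: → [6,8); WM=9; [0,2) fires=6 [6,8) fires=9
i=4 t=12 v=4: → [12,14); WM=9
i=5 t=12 v=5: → [12,14); WM=9
i=6 t=12 v=5: → [12,14); WM=9
i=7 t=13 v=8: → [12,14); WM=12; [10,12) fires=3
i=8 t=7 v=1: DROP (t<12-3); WM=12
i=9 t=14 v=1: → [14,16); WM=12
i=10 t=15 v=9: → [14,16); WM=12
i=11 t=15 v=9: → [14,16); WM=14; [12,14) fires=8
i=12 t=12 v=4: → [12,14); WM=14
i=13 t=19 v=3: → [18,20); WM=14
i=14 t=19 v=9: → [18,20); WM=14
i=15 t=17 v=2: → [16,18); WM=18; [14,16) fires=9 [16,18) fires=2
i=16 t=20 v=6: → [20,22); WM=18
i=17 t=20 v=7: → [20,22); WM=18
i=18 t=19 v=9: → [18,20); WM=18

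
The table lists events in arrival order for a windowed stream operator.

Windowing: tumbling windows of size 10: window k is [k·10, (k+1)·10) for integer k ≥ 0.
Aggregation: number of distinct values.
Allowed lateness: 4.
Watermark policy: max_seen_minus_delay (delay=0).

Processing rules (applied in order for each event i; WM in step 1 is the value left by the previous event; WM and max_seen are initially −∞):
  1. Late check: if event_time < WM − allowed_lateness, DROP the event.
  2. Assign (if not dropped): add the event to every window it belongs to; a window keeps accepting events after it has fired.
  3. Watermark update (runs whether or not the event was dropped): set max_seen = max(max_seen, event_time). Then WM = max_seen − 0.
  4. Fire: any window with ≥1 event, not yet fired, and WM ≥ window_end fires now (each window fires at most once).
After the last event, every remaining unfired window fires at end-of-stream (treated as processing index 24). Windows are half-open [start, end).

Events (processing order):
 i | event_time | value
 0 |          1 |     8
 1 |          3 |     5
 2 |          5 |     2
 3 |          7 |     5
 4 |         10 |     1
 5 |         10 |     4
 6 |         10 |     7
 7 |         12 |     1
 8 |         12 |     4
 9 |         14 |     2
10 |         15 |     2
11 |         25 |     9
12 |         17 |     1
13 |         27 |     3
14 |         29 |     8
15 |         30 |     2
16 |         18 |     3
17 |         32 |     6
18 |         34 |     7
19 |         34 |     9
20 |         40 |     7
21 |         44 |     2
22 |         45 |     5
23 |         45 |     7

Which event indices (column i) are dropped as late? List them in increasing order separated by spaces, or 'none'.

12 16

i=0 t=1 v=8: → [0,10); WM=1
i=1 t=3 v=5: → [0,10); WM=3
i=2 t=5 v=2: → [0,10); WM=5
i=3 t=7 v=5: → [0,10); WM=7
i=4 t=10 v=1: → [10,20); WM=10; [0,10) fires=3
i=5 t=10 v=4: → [10,20); WM=10
i=6 t=10 v=7: → [10,20); WM=10
i=7 t=12 v=1: → [10,20); WM=12
i=8 t=12 v=4: → [10,20); WM=12
i=9 t=14 v=2: → [10,20); WM=14
i=10 t=15 v=2: → [10,20); WM=15
i=11 t=25 v=9: → [20,30); WM=25; [10,20) fires=4
i=12 t=17 v=1: DROP (t<25-4); WM=25
i=13 t=27 v=3: → [20,30); WM=27
i=14 t=29 v=8: → [20,30); WM=29
i=15 t=30 v=2: → [30,40); WM=30; [20,30) fires=3
i=16 t=18 v=3: DROP (t<30-4); WM=30
i=17 t=32 v=6: → [30,40); WM=32
i=18 t=34 v=7: → [30,40); WM=34
i=19 t=34 v=9: → [30,40); WM=34
i=20 t=40 v=7: → [40,50); WM=40; [30,40) fires=4
i=21 t=44 v=2: → [40,50); WM=44
i=22 t=45 v=5: → [40,50); WM=45
i=23 t=45 v=7: → [40,50); WM=45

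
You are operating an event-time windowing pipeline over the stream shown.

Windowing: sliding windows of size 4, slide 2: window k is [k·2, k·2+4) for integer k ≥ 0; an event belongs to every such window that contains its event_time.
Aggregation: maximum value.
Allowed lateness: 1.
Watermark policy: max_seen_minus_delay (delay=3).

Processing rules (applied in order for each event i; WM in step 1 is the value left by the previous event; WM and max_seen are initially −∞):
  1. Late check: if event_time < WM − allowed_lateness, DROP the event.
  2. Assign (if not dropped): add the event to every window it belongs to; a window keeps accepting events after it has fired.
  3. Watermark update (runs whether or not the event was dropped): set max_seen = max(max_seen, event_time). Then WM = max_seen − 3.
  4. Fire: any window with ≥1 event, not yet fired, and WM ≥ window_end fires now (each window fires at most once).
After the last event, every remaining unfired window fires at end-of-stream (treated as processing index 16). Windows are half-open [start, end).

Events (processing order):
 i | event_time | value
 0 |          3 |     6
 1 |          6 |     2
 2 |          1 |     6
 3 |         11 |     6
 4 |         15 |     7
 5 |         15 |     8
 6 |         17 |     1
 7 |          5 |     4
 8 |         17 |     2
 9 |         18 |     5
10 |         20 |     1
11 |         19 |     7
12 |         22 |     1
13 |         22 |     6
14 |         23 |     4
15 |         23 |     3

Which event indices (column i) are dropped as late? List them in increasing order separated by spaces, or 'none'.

i=0 t=3 v=6: → [2,6),[0,4); WM=0
i=1 t=6 v=2: → [6,10),[4,8); WM=3
i=2 t=1 v=6: DROP (t<3-1); WM=3
i=3 t=11 v=6: → [10,14),[8,12); WM=8; [0,4) fires=6 [2,6) fires=6 [4,8) fires=2
i=4 t=15 v=7: → [14,18),[12,16); WM=12; [6,10) fires=2 [8,12) fires=6
i=5 t=15 v=8: → [14,18),[12,16); WM=12
i=6 t=17 v=1: → [16,20),[14,18); WM=14; [10,14) fires=6
i=7 t=5 v=4: DROP (t<14-1); WM=14
i=8 t=17 v=2: → [16,20),[14,18); WM=14
i=9 t=18 v=5: → [18,22),[16,20); WM=15
i=10 t=20 v=1: → [20,24),[18,22); WM=17; [12,16) fires=8
i=11 t=19 v=7: → [18,22),[16,20); WM=17
i=12 t=22 v=1: → [22,26),[20,24); WM=19; [14,18) fires=8
i=13 t=22 v=6: → [22,26),[20,24); WM=19
i=14 t=23 v=4: → [22,26),[20,24); WM=20; [16,20) fires=7
i=15 t=23 v=3: → [22,26),[20,24); WM=20

2 7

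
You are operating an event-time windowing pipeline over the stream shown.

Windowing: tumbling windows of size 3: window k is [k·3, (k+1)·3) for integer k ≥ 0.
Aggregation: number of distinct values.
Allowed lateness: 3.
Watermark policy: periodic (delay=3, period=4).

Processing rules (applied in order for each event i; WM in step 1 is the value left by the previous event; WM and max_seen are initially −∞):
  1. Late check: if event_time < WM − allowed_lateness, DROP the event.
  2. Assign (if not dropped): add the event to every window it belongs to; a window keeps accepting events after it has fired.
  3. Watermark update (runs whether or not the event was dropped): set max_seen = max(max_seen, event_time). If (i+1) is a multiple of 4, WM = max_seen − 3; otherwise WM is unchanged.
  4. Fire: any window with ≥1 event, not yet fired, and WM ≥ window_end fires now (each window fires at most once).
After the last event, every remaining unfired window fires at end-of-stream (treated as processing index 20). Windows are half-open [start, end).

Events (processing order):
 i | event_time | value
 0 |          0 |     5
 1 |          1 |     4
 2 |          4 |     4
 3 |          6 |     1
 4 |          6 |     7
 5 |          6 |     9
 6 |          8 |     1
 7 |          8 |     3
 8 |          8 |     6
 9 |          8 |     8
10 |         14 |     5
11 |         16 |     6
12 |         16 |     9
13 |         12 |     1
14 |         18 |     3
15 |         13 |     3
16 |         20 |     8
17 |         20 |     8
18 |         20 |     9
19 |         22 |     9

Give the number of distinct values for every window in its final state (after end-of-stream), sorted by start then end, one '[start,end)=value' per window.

[0,3)=2 [3,6)=1 [6,9)=6 [12,15)=3 [15,18)=2 [18,21)=3 [21,24)=1

i=0 t=0 v=5: → [0,3); WM=−∞
i=1 t=1 v=4: → [0,3); WM=−∞
i=2 t=4 v=4: → [3,6); WM=−∞
i=3 t=6 v=1: → [6,9); WM=3; [0,3) fires=2
i=4 t=6 v=7: → [6,9); WM=3
i=5 t=6 v=9: → [6,9); WM=3
i=6 t=8 v=1: → [6,9); WM=3
i=7 t=8 v=3: → [6,9); WM=5
i=8 t=8 v=6: → [6,9); WM=5
i=9 t=8 v=8: → [6,9); WM=5
i=10 t=14 v=5: → [12,15); WM=5
i=11 t=16 v=6: → [15,18); WM=13; [3,6) fires=1 [6,9) fires=6
i=12 t=16 v=9: → [15,18); WM=13
i=13 t=12 v=1: → [12,15); WM=13
i=14 t=18 v=3: → [18,21); WM=13
i=15 t=13 v=3: → [12,15); WM=15; [12,15) fires=3
i=16 t=20 v=8: → [18,21); WM=15
i=17 t=20 v=8: → [18,21); WM=15
i=18 t=20 v=9: → [18,21); WM=15
i=19 t=22 v=9: → [21,24); WM=19; [15,18) fires=2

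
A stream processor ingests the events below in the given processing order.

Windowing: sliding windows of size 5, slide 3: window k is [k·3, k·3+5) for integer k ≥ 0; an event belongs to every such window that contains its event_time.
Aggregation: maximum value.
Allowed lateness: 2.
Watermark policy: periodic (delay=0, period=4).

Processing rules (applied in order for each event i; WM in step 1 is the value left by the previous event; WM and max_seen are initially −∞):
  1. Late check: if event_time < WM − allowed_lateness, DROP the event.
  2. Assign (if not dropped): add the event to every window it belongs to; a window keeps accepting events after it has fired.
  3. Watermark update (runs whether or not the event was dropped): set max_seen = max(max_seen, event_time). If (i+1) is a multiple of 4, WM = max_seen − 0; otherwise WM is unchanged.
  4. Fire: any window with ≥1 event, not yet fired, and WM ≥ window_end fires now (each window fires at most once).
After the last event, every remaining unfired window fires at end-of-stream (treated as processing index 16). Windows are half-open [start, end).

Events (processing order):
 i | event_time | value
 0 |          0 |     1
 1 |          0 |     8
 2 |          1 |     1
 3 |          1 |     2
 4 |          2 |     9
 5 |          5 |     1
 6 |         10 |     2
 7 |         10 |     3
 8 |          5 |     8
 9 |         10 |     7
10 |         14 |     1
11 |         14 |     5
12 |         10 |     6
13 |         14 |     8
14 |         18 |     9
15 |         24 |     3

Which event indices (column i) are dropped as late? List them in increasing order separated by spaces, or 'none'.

i=0 t=0 v=1: → [0,5); WM=−∞
i=1 t=0 v=8: → [0,5); WM=−∞
i=2 t=1 v=1: → [0,5); WM=−∞
i=3 t=1 v=2: → [0,5); WM=1
i=4 t=2 v=9: → [0,5); WM=1
i=5 t=5 v=1: → [3,8); WM=1
i=6 t=10 v=2: → [9,14),[6,11); WM=1
i=7 t=10 v=3: → [9,14),[6,11); WM=10; [0,5) fires=9 [3,8) fires=1
i=8 t=5 v=8: DROP (t<10-2); WM=10
i=9 t=10 v=7: → [9,14),[6,11); WM=10
i=10 t=14 v=1: → [12,17); WM=10
i=11 t=14 v=5: → [12,17); WM=14; [6,11) fires=7 [9,14) fires=7
i=12 t=10 v=6: DROP (t<14-2); WM=14
i=13 t=14 v=8: → [12,17); WM=14
i=14 t=18 v=9: → [18,23),[15,20); WM=14
i=15 t=24 v=3: → [24,29),[21,26); WM=24; [12,17) fires=8 [15,20) fires=9 [18,23) fires=9

8 12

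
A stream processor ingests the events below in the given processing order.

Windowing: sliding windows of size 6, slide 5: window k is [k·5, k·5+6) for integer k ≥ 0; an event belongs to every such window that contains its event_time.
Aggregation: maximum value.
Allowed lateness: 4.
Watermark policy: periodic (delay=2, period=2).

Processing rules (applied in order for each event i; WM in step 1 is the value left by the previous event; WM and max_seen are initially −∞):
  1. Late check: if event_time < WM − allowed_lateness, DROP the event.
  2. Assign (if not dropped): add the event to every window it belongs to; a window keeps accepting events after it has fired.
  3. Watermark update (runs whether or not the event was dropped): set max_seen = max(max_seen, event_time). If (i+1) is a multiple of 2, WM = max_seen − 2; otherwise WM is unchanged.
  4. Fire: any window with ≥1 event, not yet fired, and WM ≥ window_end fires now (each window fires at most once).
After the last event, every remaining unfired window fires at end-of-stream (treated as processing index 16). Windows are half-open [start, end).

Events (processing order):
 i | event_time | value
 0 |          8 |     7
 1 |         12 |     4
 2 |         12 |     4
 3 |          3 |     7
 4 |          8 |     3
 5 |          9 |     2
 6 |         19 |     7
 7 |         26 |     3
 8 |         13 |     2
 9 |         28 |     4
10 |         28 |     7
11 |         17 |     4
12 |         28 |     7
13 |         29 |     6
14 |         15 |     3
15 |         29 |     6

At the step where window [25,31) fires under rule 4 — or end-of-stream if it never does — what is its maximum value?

i=0 t=8 v=7: → [5,11); WM=−∞
i=1 t=12 v=4: → [10,16); WM=10
i=2 t=12 v=4: → [10,16); WM=10
i=3 t=3 v=7: DROP (t<10-4); WM=10
i=4 t=8 v=3: → [5,11); WM=10
i=5 t=9 v=2: → [5,11); WM=10
i=6 t=19 v=7: → [15,21); WM=10
i=7 t=26 v=3: → [25,31); WM=24; [5,11) fires=7 [10,16) fires=4 [15,21) fires=7
i=8 t=13 v=2: DROP (t<24-4); WM=24
i=9 t=28 v=4: → [25,31); WM=26
i=10 t=28 v=7: → [25,31); WM=26
i=11 t=17 v=4: DROP (t<26-4); WM=26
i=12 t=28 v=7: → [25,31); WM=26
i=13 t=29 v=6: → [25,31); WM=27
i=14 t=15 v=3: DROP (t<27-4); WM=27
i=15 t=29 v=6: → [25,31); WM=27

7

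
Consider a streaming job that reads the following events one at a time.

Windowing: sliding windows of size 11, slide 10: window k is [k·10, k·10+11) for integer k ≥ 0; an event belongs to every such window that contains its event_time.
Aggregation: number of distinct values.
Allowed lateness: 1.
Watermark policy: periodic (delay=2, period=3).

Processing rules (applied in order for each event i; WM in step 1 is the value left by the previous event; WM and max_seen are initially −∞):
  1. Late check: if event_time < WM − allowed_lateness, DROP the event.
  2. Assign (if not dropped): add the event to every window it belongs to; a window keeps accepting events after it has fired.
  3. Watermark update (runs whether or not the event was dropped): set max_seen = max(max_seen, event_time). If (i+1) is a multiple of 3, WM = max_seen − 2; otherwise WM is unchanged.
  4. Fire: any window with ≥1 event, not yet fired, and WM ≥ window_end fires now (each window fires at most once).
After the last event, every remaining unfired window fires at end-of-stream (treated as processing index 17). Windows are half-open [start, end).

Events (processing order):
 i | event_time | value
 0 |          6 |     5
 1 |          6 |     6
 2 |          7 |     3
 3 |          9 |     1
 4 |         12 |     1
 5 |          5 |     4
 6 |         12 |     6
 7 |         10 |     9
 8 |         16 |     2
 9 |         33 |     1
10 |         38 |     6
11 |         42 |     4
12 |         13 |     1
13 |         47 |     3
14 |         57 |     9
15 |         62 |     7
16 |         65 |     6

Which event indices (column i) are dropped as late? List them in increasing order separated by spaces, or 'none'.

i=0 t=6 v=5: → [0,11); WM=−∞
i=1 t=6 v=6: → [0,11); WM=−∞
i=2 t=7 v=3: → [0,11); WM=5
i=3 t=9 v=1: → [0,11); WM=5
i=4 t=12 v=1: → [10,21); WM=5
i=5 t=5 v=4: → [0,11); WM=10
i=6 t=12 v=6: → [10,21); WM=10
i=7 t=10 v=9: → [10,21),[0,11); WM=10
i=8 t=16 v=2: → [10,21); WM=14; [0,11) fires=6
i=9 t=33 v=1: → [30,41); WM=14
i=10 t=38 v=6: → [30,41); WM=14
i=11 t=42 v=4: → [40,51); WM=40; [10,21) fires=4
i=12 t=13 v=1: DROP (t<40-1); WM=40
i=13 t=47 v=3: → [40,51); WM=40
i=14 t=57 v=9: → [50,61); WM=55; [30,41) fires=2 [40,51) fires=2
i=15 t=62 v=7: → [60,71); WM=55
i=16 t=65 v=6: → [60,71); WM=55

12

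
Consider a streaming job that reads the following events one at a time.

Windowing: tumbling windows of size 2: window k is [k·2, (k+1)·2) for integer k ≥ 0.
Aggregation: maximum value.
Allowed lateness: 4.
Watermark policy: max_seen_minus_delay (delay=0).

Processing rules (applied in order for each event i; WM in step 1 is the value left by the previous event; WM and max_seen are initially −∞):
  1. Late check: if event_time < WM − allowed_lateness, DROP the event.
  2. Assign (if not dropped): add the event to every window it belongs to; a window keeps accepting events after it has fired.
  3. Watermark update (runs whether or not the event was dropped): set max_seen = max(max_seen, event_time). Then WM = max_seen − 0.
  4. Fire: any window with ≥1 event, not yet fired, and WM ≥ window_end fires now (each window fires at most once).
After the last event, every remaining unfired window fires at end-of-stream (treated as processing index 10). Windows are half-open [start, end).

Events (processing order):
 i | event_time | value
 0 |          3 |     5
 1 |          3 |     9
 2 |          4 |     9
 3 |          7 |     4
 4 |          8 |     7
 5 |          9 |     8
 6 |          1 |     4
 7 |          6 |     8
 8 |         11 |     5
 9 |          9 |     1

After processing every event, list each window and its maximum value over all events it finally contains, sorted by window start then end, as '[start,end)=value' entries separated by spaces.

[2,4)=9 [4,6)=9 [6,8)=8 [8,10)=8 [10,12)=5

i=0 t=3 v=5: → [2,4); WM=3
i=1 t=3 v=9: → [2,4); WM=3
i=2 t=4 v=9: → [4,6); WM=4; [2,4) fires=9
i=3 t=7 v=4: → [6,8); WM=7; [4,6) fires=9
i=4 t=8 v=7: → [8,10); WM=8; [6,8) fires=4
i=5 t=9 v=8: → [8,10); WM=9
i=6 t=1 v=4: DROP (t<9-4); WM=9
i=7 t=6 v=8: → [6,8); WM=9
i=8 t=11 v=5: → [10,12); WM=11; [8,10) fires=8
i=9 t=9 v=1: → [8,10); WM=11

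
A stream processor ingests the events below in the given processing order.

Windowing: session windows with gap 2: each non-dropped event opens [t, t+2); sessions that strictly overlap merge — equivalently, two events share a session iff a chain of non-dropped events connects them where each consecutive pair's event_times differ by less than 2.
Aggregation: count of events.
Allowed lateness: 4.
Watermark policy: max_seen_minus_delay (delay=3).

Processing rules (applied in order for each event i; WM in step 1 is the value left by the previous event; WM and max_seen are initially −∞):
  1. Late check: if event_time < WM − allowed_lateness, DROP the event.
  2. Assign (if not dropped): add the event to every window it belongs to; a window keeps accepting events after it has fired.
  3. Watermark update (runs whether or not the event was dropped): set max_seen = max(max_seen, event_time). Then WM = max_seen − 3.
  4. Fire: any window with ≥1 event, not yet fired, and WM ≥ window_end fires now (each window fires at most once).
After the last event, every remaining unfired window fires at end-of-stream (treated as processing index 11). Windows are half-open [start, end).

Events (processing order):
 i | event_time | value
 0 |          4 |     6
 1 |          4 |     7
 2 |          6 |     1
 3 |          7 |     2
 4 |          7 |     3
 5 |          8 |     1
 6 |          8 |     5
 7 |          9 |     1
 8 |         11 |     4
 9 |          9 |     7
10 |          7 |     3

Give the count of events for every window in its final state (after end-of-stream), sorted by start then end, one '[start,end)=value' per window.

[4,6)=2 [6,11)=8 [11,13)=1

i=0 t=4 v=6: → [4,6); WM=1
i=1 t=4 v=7: → [4,6); WM=1
i=2 t=6 v=1: → [6,8); WM=3
i=3 t=7 v=2: → [6,9); WM=4
i=4 t=7 v=3: → [6,9); WM=4
i=5 t=8 v=1: → [6,10); WM=5
i=6 t=8 v=5: → [6,10); WM=5
i=7 t=9 v=1: → [6,11); WM=6
i=8 t=11 v=4: → [11,13); WM=8
i=9 t=9 v=7: → [6,11); WM=8
i=10 t=7 v=3: → [6,11); WM=8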